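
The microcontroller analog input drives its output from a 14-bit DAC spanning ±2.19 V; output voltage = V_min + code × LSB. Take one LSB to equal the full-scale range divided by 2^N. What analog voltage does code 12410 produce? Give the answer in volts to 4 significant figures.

1.128 V

Full-scale range = 2.19 V − (-2.19 V) = 4.38 V. LSB = 4.38 V / 2^14.
V_out = V_min + code × LSB = -2.19 V + 12410 × 4.38 V / 16384
      = -2.19 V + 3.31761 V = 1.12761 V.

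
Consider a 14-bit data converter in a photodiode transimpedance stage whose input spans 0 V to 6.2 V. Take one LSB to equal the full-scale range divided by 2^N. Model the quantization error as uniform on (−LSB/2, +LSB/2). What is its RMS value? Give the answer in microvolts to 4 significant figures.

109.2 µV

Full-scale range = 6.2 V.
Step size = 6.2/16384 V = 378.418 µV.
σ_q = LSB/√12 = 378.418 µV/3.4641 = 109.2 µV.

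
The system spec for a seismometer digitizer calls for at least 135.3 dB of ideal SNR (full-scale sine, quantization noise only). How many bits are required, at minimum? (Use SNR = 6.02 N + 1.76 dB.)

6.02 N + 1.76 ≥ 135.3 gives N ≥ 22.183, so the minimum integer is 23.

23 bits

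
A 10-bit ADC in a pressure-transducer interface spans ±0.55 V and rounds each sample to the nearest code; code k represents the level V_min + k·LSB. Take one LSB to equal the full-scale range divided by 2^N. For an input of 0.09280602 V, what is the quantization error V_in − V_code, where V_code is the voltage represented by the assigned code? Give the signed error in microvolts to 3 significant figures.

+423 µV

Range = 0.55 − (-0.55) = 1.1 V. LSB = 1.1 V / 2^10 ≈ 1.074 mV.
(0.09280602 − (-0.55)) / LSB = 0.64280602 × 1024/1.1 = 598.3940. Nearest integer: k = 598.
V_code = -0.55 + (598/1024) × 1.1 = 0.09238281250 V.
V_in − V_code = 0.09280602 − (0.09238281250) = +423 µV.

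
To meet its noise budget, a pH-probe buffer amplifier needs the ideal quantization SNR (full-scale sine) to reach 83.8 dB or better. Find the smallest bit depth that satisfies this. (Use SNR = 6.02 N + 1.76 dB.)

14 bits

Solving 6.02 N ≥ 83.8 − 1.76: N ≥ 13.628. Round up → N = 14.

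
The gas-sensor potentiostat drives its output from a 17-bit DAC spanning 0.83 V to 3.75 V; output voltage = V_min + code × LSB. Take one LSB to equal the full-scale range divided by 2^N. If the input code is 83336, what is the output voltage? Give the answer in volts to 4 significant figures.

2.687 V

The full-scale span is 3.75 − (0.83) = 2.92 V. LSB = 2.92 V / 2^17.
V_out = 0.83 + 83336 × (2.92/131072) V
      = 0.83 + 1.85655 = 2.68655 V.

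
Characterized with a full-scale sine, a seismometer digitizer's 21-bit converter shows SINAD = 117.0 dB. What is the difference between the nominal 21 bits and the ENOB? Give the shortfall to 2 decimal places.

1.86 bits

N_eff = (117.0 − 1.76)/6.02 = 19.1429 bits.
Lost resolution: 21 − 19.1429 = 1.8571 bits.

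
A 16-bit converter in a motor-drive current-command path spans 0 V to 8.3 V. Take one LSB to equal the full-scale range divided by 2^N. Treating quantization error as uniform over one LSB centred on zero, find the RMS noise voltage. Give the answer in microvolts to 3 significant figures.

Full-scale range = 8.3 V.
Step size = 8.3/65536 V = 126.65 µV.
For a uniform distribution on [−LSB/2, +LSB/2], V_rms = LSB/√12 = 126.65 µV/3.4641 = 36.6 µV.

36.6 µV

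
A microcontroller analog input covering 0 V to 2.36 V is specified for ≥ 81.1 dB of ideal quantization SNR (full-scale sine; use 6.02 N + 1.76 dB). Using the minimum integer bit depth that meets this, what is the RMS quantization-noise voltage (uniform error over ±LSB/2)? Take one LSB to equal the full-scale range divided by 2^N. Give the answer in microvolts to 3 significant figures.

Range is 2.36 V.
Required N = ⌈(81.1 − 1.76)/6.02⌉ = ⌈13.179⌉ = 14.
One LSB is 2.36 V / 16384 = 144.04 µV.
RMS noise = LSB/√12 = 41.6 µV.

41.6 µV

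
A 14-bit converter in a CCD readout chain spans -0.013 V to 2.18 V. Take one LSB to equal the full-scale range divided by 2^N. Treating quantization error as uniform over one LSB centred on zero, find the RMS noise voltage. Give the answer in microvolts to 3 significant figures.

38.6 µV

Range = 2.18 − (-0.013) = 2.193 V.
One LSB is 2.193 V / 16384 = 133.85 µV.
σ_q = LSB/√12 = 133.85 µV/3.4641 = 38.6 µV.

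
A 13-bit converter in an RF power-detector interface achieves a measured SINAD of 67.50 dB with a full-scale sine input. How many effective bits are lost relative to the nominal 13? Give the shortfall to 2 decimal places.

2.08 bits

ENOB = (SINAD − 1.76)/6.02 = (67.50 − 1.76)/6.02 = 10.9203 bits.
Shortfall = 13 − 10.9203 = 2.0797 bits.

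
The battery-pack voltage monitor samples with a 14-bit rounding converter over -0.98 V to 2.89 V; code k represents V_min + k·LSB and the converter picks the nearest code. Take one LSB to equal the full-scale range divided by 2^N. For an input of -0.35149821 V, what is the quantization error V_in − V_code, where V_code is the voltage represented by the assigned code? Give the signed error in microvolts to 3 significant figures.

The full-scale span is 2.89 − (-0.98) = 3.87 V. LSB = 3.87 V / 2^14 ≈ 236.2 µV.
(V_in − V_min)/LSB = (-0.35149821 − (-0.98)) × 16384/3.87 = 2660.8200 → nearest code k = 2661.
V_code = V_min + k × range/2^14 = -0.98 + 2661 × 3.87/16384 = -0.35145568848 V.
e = -0.35149821 − (-0.35145568848) = −42.5 µV.

−42.5 µV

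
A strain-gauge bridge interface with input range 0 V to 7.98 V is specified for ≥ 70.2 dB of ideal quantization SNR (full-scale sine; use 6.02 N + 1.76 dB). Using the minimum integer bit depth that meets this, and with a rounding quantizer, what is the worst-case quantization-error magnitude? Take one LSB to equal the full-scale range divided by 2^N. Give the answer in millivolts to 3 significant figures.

0.974 mV

Full-scale range = 7.98 V.
N ≥ (70.2 − 1.76)/6.02 = 11.369 → N_min = 12.
LSB = 7.98 V / 2^12 = 1.9482 mV.
Half an LSB is 0.974 mV.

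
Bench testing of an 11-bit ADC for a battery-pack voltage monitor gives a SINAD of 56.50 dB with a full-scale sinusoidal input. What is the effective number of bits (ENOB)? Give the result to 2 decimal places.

(56.50 − 1.76) / 6.02 = 54.74/6.02 = 9.0930 effective bits.

9.09 bits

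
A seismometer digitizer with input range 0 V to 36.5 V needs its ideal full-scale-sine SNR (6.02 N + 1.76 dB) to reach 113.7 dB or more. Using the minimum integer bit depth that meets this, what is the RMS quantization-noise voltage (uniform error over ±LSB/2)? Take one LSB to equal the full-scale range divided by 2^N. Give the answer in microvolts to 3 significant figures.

20.1 µV

Range is 36.5 V.
Solving 6.02 N ≥ 113.7 − 1.76: N ≥ 18.595. Round up → N = 19.
Step size = 36.5/524288 V = 69.618 µV.
RMS noise = LSB/√12 = 20.1 µV.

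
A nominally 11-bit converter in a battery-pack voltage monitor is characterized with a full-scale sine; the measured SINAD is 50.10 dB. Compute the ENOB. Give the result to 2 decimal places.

8.03 bits

ENOB = (50.10 − 1.76)/6.02 = 8.0299 bits.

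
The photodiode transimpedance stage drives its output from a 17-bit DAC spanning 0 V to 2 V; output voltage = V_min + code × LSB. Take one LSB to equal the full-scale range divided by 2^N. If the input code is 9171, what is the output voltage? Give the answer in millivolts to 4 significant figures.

139.9 mV

Full-scale range = 2 V. LSB = 2 V / 2^17.
Output = V_min + (9171/131072) × range = 0 + 0.0699692 × 2 V
      = 0 V + 0.139938 V = 0.139938 V.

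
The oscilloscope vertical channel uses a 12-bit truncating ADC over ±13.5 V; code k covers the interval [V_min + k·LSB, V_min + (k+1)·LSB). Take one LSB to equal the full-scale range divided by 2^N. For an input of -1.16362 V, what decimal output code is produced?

1871

Span: 13.5 V − (-13.5 V) = 27 V. LSB = 27 V / 2^12 ≈ 6.592 mV.
(V_in − V_min) × 2^12/range = (-1.16362 − (-13.5)) × 4096/27 = 1871.475.
Floor → code = 1871.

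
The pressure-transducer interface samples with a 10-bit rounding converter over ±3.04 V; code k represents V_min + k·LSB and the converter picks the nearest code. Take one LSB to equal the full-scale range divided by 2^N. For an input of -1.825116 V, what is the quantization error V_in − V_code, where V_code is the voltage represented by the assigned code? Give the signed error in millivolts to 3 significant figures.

Span: 3.04 V − (-3.04 V) = 6.08 V. LSB = 6.08 V / 2^10 ≈ 5.938 mV.
Position in LSBs: (-1.825116 − (-3.04)) × 1024/6.08 = 204.6120; rounding gives k = 205.
Reconstructed level: -3.04 + 205 × 6.08/1024 V = -1.822812500 V.
V_in − V_code = -1.825116 − (-1.822812500) = −2.30 mV.

−2.30 mV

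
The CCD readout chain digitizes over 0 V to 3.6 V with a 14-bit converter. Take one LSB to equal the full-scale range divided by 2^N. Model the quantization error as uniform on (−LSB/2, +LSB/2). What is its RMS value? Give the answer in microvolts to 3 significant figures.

Range is 3.6 V.
LSB = 3.6 V ÷ 2^14 = 3.6/16384 V = 219.73 µV.
σ_q = LSB/√12 = 219.73 µV/3.4641 = 63.4 µV.

63.4 µV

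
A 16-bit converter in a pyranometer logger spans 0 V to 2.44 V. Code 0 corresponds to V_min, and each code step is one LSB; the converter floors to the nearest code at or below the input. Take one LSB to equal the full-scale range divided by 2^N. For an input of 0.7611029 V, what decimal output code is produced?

Range is 2.44 V. LSB = 2.44 V / 2^16 ≈ 37.23 µV.
V_in − V_min = 0.7611029 − (0) = 0.7611029 V.
Divide by LSB: 0.7611029 × 65536/2.44 = 20442.4753.
Truncating gives code 20442.

20442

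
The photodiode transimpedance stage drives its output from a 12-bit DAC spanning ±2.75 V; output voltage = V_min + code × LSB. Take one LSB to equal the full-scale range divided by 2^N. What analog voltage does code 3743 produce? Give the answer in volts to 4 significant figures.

2.276 V

Span: 2.75 V − (-2.75 V) = 5.5 V. LSB = 5.5 V / 2^12.
V_out = -2.75 + 3743 × (5.5/4096) V
      = -2.75 V + 5.02600 V = 2.27600 V.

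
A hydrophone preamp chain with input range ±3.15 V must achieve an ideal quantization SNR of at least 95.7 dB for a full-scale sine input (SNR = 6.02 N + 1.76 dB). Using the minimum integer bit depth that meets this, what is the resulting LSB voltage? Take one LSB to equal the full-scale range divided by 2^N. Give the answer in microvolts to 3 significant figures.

Range = 3.15 − (-3.15) = 6.3 V.
N ≥ (95.7 − 1.76)/6.02 = 15.605 → N_min = 16.
LSB = 6.3 V / 2^16 = 96.1 µV.

96.1 µV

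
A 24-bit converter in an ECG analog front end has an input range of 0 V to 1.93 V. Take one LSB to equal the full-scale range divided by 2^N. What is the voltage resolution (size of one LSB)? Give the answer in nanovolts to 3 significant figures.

Full-scale range = 1.93 V.
Number of codes = 2^24 = 16777216.
Step size = 1.93/16777216 V = 115 nV.

115 nV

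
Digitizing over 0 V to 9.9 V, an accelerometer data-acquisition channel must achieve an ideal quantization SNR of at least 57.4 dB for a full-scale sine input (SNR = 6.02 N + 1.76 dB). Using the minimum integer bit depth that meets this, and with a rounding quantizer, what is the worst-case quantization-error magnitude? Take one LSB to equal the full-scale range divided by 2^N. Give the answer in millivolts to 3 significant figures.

4.83 mV

V_FS = 9.9 V.
6.02 N + 1.76 ≥ 57.4 gives N ≥ 9.243, so the minimum integer is 10.
LSB = 9.9 V ÷ 2^10 = 9.9/1024 V = 9.6680 mV.
Max error for round-to-nearest is LSB/2 = 4.83 mV.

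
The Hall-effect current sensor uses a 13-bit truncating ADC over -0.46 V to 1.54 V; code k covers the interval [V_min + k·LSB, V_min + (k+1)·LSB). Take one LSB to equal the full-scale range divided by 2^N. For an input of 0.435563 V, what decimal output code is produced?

3668

Span: 1.54 V − (-0.46 V) = 2 V. LSB = 2 V / 2^13 ≈ 244.1 µV.
(V_in − V_min) × 2^13/range = (0.435563 − (-0.46)) × 8192/2 = 3668.226.
Floor → code = 3668.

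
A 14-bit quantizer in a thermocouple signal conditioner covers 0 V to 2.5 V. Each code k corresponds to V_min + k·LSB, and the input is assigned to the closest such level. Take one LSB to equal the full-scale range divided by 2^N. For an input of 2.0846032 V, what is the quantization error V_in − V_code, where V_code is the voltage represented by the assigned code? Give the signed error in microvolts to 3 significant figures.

V_FS = 2.5 V. LSB = 2.5 V / 2^14 ≈ 152.6 µV.
(2.0846032 − (0)) / LSB = 2.0846032 × 16384/2.5 = 13661.6555. Nearest integer: k = 13662.
V_code = V_min + k × range/2^14 = 0 + 13662 × 2.5/16384 = 2.0846557617 V.
Error = V_in − V_code = 2.0846032 − (2.0846557617) = −52.6 µV.

−52.6 µV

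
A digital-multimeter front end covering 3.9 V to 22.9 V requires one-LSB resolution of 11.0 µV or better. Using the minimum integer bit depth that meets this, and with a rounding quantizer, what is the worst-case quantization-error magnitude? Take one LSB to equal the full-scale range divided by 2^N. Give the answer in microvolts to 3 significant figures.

4.53 µV

Range = 22.9 − (3.9) = 19 V.
Need 2^N ≥ 19 V / 11.0 µV = 1.727e6 → N_min = 21.
LSB = 19 V / 2^21 = 9.0599 µV.
|e|_max = LSB/2 = 4.53 µV.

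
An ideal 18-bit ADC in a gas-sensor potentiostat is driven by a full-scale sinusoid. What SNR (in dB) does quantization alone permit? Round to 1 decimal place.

6.02(18) + 1.76 = 108.36 + 1.76 = 110.12 dB.

110.1 dB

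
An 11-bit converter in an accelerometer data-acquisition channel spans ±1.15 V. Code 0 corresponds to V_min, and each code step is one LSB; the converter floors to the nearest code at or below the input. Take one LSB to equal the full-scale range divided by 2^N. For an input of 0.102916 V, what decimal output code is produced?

1115

Full-scale range = 1.15 V − (-1.15 V) = 2.3 V. LSB = 2.3 V / 2^11 ≈ 1.123 mV.
(V_in − V_min) × 2^11/range = (0.102916 − (-1.15)) × 2048/2.3 = 1115.640.
Floor → code = 1115.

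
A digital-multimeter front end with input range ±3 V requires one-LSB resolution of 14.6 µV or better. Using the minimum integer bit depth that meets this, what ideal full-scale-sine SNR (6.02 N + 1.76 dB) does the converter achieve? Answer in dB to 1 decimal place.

116.1 dB

The full-scale span is 3 − (-3) = 6 V.
Need 2^N ≥ 6 V / 14.6 µV = 411000 → N_min = 19.
SNR = 6.02 × 19 + 1.76 = 116.14 dB.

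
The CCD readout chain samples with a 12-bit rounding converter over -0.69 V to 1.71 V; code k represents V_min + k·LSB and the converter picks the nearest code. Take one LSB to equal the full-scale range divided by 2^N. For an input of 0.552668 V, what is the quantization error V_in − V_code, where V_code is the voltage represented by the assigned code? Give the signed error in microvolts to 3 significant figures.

Full-scale range = 1.71 V − (-0.69 V) = 2.4 V. LSB = 2.4 V / 2^12 ≈ 0.5859 mV.
(0.552668 − (-0.69)) / LSB = 1.242668 × 4096/2.4 = 2120.8201. Nearest integer: k = 2121.
Reconstructed level: -0.69 + 2121 × 2.4/4096 V = 0.5527734375 V.
Error = V_in − V_code = 0.552668 − (0.5527734375) = −105 µV.

−105 µV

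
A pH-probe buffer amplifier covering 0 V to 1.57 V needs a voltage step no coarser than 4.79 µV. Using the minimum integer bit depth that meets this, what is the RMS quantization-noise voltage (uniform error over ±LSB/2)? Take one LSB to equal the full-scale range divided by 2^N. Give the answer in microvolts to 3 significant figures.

Full-scale range = 1.57 V.
Required number of levels: 1.57/4.79 µV = 327770; smallest N with 2^N ≥ that is 19.
Step size = 1.57/524288 V = 2.9945 µV.
σ_q = LSB/√12 = 2.9945 µV/3.4641 = 0.864 µV.

0.864 µV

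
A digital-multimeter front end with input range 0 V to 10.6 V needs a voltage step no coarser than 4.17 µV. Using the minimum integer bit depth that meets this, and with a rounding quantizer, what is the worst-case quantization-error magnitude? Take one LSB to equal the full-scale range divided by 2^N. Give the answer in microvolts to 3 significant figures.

Span = 10.6 V.
Required number of levels: 10.6/4.17 µV = 2.5420e6; smallest N with 2^N ≥ that is 22.
One LSB is 10.6 V / 4194304 = 2.5272 µV.
Max error for round-to-nearest is LSB/2 = 1.26 µV.

1.26 µV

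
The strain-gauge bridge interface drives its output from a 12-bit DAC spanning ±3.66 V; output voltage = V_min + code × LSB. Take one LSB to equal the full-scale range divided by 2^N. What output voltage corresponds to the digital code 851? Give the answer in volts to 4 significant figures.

-2.139 V

Full-scale range = 3.66 V − (-3.66 V) = 7.32 V. LSB = 7.32 V / 2^12.
Output = V_min + (851/4096) × range = -3.66 + 0.207764 × 7.32 V
      = -3.66 + 1.52083 = -2.13917 V.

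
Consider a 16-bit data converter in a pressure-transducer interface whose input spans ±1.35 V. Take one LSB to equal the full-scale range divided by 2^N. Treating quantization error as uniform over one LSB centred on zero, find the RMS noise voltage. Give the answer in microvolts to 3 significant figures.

11.9 µV

Range = 1.35 − (-1.35) = 2.7 V.
Step size = 2.7/65536 V = 41.199 µV.
σ_q = LSB/√12 = 41.199 µV/3.4641 = 11.9 µV.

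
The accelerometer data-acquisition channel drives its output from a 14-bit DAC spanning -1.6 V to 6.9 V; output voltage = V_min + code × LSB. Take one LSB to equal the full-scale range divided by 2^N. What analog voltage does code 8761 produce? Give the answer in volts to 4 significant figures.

Span: 6.9 V − (-1.6 V) = 8.5 V. LSB = 8.5 V / 2^14.
V_out = -1.6 + 8761 × (8.5/16384) V
      = -1.6 + 4.54520 = 2.94520 V.

2.945 V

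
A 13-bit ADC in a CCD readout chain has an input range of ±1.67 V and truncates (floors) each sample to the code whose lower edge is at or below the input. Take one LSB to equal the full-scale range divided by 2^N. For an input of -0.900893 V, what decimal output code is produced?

Full-scale range = 1.67 V − (-1.67 V) = 3.34 V. LSB = 3.34 V / 2^13 ≈ 407.7 µV.
V_in − V_min = -0.900893 − (-1.67) = 0.769107 V.
Divide by LSB: 0.769107 × 8192/3.34 = 1886.3846.
Truncating gives code 1886.

1886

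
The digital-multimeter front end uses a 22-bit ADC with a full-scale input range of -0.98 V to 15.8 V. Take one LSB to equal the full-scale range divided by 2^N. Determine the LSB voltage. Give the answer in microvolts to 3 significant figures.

Range = 15.8 − (-0.98) = 16.78 V.
There are 2^22 = 4194304 steps.
One LSB is 16.78 V / 4194304 = 4.00 µV.

4.00 µV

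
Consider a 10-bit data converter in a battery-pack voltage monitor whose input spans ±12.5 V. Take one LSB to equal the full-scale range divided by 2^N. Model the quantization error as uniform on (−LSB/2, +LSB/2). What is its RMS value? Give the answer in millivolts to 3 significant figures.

7.05 mV

The full-scale span is 12.5 − (-12.5) = 25 V.
Step size = 25/1024 V = 24.414 mV.
For a uniform distribution on [−LSB/2, +LSB/2], V_rms = LSB/√12 = 24.414 mV/3.4641 = 7.05 mV.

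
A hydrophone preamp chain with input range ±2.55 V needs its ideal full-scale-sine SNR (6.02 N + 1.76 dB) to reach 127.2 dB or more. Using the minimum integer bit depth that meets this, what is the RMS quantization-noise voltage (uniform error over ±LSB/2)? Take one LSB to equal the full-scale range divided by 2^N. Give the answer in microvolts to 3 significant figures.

Span: 2.55 V − (-2.55 V) = 5.1 V.
6.02 N + 1.76 ≥ 127.2 gives N ≥ 20.837, so the minimum integer is 21.
Step size = 5.1/2097152 V = 2.4319 µV.
σ_q = LSB/√12 = 2.4319 µV/3.4641 = 0.702 µV.

0.702 µV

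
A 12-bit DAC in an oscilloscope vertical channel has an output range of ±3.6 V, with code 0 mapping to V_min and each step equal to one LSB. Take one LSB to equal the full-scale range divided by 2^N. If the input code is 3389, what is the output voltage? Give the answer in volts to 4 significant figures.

2.357 V

Span: 3.6 V − (-3.6 V) = 7.2 V. LSB = 7.2 V / 2^12.
V_out = V_min + code × LSB = -3.6 V + 3389 × 7.2 V / 4096
      = -3.6 V + 5.95723 V = 2.35723 V.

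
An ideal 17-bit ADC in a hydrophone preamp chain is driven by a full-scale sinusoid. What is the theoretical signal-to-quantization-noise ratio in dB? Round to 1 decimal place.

6.02(17) + 1.76 = 102.34 + 1.76 = 104.10 dB.

104.1 dB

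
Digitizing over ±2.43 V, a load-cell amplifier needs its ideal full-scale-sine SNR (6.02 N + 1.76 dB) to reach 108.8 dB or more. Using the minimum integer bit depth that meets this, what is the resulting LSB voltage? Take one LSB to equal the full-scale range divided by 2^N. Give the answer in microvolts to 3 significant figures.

Full-scale range = 2.43 V − (-2.43 V) = 4.86 V.
N ≥ (108.8 − 1.76)/6.02 = 17.781 → N_min = 18.
Step size = 4.86/262144 V = 18.5 µV.

18.5 µV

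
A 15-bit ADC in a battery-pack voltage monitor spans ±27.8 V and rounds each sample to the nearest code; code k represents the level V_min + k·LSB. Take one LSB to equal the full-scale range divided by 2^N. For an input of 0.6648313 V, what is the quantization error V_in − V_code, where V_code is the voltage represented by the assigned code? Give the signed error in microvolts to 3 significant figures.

−305 µV

The full-scale span is 27.8 − (-27.8) = 55.6 V. LSB = 55.6 V / 2^15 ≈ 1.697 mV.
(0.6648313 − (-27.8)) / LSB = 28.4648313 × 32768/55.6 = 16775.8200. Nearest integer: k = 16776.
Reconstructed level: -27.8 + 16776 × 55.6/32768 V = 0.66513671875 V.
Error = V_in − V_code = 0.6648313 − (0.66513671875) = −305 µV.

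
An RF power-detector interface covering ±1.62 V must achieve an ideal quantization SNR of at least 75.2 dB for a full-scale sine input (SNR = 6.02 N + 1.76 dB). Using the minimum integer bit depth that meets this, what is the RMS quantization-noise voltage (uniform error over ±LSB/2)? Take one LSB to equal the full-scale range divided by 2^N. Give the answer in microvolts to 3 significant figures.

Span: 1.62 V − (-1.62 V) = 3.24 V.
Solving 6.02 N ≥ 75.2 − 1.76: N ≥ 12.199. Round up → N = 13.
Step size = 3.24/8192 V = 395.51 µV.
σ_q = LSB/√12 = 395.51 µV/3.4641 = 114 µV.

114 µV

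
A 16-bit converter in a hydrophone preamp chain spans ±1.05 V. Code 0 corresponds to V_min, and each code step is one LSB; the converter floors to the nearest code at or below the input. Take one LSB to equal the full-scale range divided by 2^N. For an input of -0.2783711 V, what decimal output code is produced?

24080

Full-scale range = 1.05 V − (-1.05 V) = 2.1 V. LSB = 2.1 V / 2^16 ≈ 32.04 µV.
(V_in − V_min) × 2^16/range = (-0.2783711 − (-1.05)) × 65536/2.1 = 24080.701.
Floor → code = 24080.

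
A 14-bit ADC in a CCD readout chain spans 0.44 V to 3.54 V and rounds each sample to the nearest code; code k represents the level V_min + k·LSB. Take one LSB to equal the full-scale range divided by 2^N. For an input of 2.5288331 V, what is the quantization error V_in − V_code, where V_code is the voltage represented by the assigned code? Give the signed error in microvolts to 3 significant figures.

Full-scale range = 3.54 V − (0.44 V) = 3.1 V. LSB = 3.1 V / 2^14 ≈ 189.2 µV.
(2.5288331 − (0.44)) / LSB = 2.0888331 × 16384/3.1 = 11039.8198. Nearest integer: k = 11040.
V_code = 0.44 + (11040/16384) × 3.1 = 2.5288671875 V.
V_in − V_code = 2.5288331 − (2.5288671875) = −34.1 µV.

−34.1 µV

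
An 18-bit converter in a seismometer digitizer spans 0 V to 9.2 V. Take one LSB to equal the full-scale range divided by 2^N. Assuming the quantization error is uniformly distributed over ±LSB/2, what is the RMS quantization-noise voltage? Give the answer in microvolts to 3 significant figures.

10.1 µV

Span = 9.2 V.
LSB = 9.2 V / 2^18 = 35.095 µV.
RMS of a uniform error over width LSB is LSB/√12 = 10.1 µV.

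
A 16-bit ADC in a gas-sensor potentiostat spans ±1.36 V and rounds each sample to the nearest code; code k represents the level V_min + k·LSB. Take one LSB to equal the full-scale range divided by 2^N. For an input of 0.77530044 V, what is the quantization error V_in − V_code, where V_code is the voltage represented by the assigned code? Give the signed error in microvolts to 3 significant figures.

The full-scale span is 1.36 − (-1.36) = 2.72 V. LSB = 2.72 V / 2^16 ≈ 41.50 µV.
(0.77530044 − (-1.36)) / LSB = 2.13530044 × 65536/2.72 = 51448.1800. Nearest integer: k = 51448.
Reconstructed level: -1.36 + 51448 × 2.72/65536 V = 0.77529296875 V.
e = 0.77530044 − (0.77529296875) = +7.47 µV.

+7.47 µV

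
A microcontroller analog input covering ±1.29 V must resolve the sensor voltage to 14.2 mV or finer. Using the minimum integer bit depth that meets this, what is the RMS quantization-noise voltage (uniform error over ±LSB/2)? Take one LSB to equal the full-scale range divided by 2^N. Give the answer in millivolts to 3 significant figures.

2.91 mV

Full-scale range = 1.29 V − (-1.29 V) = 2.58 V.
Levels needed ≥ 2.58/14.2 mV = 181.7. 2^8 = 256 suffices, so N_min = 8.
Step size = 2.58/256 V = 10.078 mV.
RMS noise = LSB/√12 = 2.91 mV.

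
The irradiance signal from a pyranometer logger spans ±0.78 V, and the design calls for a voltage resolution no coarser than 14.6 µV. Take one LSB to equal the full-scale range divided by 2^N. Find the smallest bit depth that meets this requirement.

Span: 0.78 V − (-0.78 V) = 1.56 V.
1.56 V / 14.6 µV = 106800. Since 2^16 = 65536 and 2^17 = 131072, N = 17.

17 bits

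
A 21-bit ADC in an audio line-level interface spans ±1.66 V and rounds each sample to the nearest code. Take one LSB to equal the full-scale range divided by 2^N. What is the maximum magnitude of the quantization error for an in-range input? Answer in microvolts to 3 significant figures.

0.792 µV

Full-scale range = 1.66 V − (-1.66 V) = 3.32 V.
Step size = 3.32/2097152 V = 1.5831 µV.
Worst-case error for round-to-nearest is half an LSB: 0.792 µV.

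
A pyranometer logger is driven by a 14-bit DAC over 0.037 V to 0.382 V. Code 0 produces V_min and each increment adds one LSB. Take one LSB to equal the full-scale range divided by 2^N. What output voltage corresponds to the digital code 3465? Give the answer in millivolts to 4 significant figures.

110.0 mV

Range = 0.382 − (0.037) = 0.345 V. LSB = 0.345 V / 2^14.
Output = V_min + (3465/16384) × range = 0.037 + 0.211487 × 0.345 V
      = 0.037 V + 0.0729630 V = 0.109963 V.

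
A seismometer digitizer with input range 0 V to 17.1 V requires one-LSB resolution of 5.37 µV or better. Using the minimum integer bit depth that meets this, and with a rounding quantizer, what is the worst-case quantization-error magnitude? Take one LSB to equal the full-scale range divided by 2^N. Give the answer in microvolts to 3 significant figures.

2.04 µV

Range is 17.1 V.
Levels needed ≥ 17.1/5.37 µV = 3.184e6. 2^22 = 4194304 suffices, so N_min = 22.
Step size = 17.1/4194304 V = 4.0770 µV.
|e|_max = LSB/2 = 2.04 µV.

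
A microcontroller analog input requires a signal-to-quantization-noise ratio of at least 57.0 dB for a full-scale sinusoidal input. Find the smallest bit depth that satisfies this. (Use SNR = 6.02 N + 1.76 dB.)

10 bits

Solving 6.02 N ≥ 57.0 − 1.76: N ≥ 9.176. Round up → N = 10.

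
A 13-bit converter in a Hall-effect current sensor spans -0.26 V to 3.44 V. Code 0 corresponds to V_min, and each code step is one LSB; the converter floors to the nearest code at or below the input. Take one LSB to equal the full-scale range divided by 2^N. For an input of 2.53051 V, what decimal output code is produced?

6178

Full-scale range = 3.44 V − (-0.26 V) = 3.7 V. LSB = 3.7 V / 2^13 ≈ 451.7 µV.
code = ⌊(V_in − V_min)/LSB⌋ = ⌊(V_in − V_min) × 2^13 / range⌋
     = ⌊(2.53051 − (-0.26)) × 8192 / 3.7⌋ = ⌊2.79051 × 8192/3.7⌋
     = ⌊6178.340⌋ = 6178.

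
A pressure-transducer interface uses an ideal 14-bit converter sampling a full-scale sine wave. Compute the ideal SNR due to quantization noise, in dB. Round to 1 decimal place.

6.02(14) + 1.76 = 84.28 + 1.76 = 86.04 dB.

86.0 dB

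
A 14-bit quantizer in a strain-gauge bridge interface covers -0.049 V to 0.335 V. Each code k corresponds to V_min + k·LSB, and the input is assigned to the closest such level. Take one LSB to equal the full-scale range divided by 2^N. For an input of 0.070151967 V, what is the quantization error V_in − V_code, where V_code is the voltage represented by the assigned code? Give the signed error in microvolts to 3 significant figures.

Range = 0.335 − (-0.049) = 0.384 V. LSB = 0.384 V / 2^14 ≈ 23.44 µV.
(V_in − V_min)/LSB = (0.070151967 − (-0.049)) × 16384/0.384 = 5083.8173 → nearest code k = 5084.
Reconstructed level: -0.049 + 5084 × 0.384/16384 V = 0.070156250000 V.
Error = V_in − V_code = 0.070151967 − (0.070156250000) = −4.28 µV.

−4.28 µV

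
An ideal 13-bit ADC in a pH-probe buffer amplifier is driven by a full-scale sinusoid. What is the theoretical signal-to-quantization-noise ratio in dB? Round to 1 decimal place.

80.0 dB

For an ideal N-bit converter with full-scale sine input, SNR = 6.02 N + 1.76 dB. SNR = 6.02 × 13 + 1.76 = 78.26 + 1.76 = 80.02 dB.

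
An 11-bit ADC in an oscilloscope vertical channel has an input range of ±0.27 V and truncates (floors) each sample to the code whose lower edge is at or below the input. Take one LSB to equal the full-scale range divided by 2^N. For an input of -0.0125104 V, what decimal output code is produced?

Span: 0.27 V − (-0.27 V) = 0.54 V. LSB = 0.54 V / 2^11 ≈ 263.7 µV.
code = ⌊(V_in − V_min)/LSB⌋ = ⌊(V_in − V_min) × 2^11 / range⌋
     = ⌊(-0.0125104 − (-0.27)) × 2048 / 0.54⌋ = ⌊0.2574896 × 2048/0.54⌋
     = ⌊976.553⌋ = 976.

976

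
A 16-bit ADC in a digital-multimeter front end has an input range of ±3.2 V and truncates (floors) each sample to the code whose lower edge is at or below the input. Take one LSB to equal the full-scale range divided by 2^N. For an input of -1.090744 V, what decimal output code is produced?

21598

The full-scale span is 3.2 − (-3.2) = 6.4 V. LSB = 6.4 V / 2^16 ≈ 97.66 µV.
(V_in − V_min) × 2^16/range = (-1.090744 − (-3.2)) × 65536/6.4 = 21598.781.
Floor → code = 21598.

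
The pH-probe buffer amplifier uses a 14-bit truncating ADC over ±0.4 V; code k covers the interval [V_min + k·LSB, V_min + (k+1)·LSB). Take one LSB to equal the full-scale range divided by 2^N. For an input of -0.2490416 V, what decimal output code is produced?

3091

The full-scale span is 0.4 − (-0.4) = 0.8 V. LSB = 0.8 V / 2^14 ≈ 48.83 µV.
(V_in − V_min) × 2^14/range = (-0.2490416 − (-0.4)) × 16384/0.8 = 3091.628.
Floor → code = 3091.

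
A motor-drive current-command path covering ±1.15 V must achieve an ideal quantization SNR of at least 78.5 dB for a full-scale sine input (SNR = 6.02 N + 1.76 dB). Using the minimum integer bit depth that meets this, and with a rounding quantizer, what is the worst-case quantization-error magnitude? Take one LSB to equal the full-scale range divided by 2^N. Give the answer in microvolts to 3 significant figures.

Span: 1.15 V − (-1.15 V) = 2.3 V.
Solving 6.02 N ≥ 78.5 − 1.76: N ≥ 12.748. Round up → N = 13.
One LSB is 2.3 V / 8192 = 280.76 µV.
Half an LSB is 140 µV.

140 µV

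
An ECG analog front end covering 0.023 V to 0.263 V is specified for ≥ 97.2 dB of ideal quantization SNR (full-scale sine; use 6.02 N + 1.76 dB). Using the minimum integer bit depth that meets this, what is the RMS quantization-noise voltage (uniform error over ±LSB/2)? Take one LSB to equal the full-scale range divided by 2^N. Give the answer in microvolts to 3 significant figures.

The full-scale span is 0.263 − (0.023) = 0.24 V.
N ≥ (97.2 − 1.76)/6.02 = 15.854 → N_min = 16.
One LSB is 0.24 V / 65536 = 3.6621 µV.
σ_q = LSB/√12 = 3.6621 µV/3.4641 = 1.06 µV.

1.06 µV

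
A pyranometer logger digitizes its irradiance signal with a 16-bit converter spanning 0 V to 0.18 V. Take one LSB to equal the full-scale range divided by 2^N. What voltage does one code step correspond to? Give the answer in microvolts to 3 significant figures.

Range is 0.18 V.
Number of codes = 2^16 = 65536.
LSB = 0.18 V / 2^16 = 2.75 µV.

2.75 µV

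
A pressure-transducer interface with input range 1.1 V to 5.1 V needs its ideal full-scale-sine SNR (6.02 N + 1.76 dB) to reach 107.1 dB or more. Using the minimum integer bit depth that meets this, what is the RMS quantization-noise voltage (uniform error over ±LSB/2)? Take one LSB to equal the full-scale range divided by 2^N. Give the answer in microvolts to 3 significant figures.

Full-scale range = 5.1 V − (1.1 V) = 4 V.
N ≥ (107.1 − 1.76)/6.02 = 17.498 → N_min = 18.
LSB = 4 V ÷ 2^18 = 4/262144 V = 15.259 µV.
RMS noise = LSB/√12 = 4.40 µV.

4.40 µV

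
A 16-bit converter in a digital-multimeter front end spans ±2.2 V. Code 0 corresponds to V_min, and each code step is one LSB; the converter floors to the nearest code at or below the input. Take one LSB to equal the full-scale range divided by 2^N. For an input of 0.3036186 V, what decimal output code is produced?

The full-scale span is 2.2 − (-2.2) = 4.4 V. LSB = 4.4 V / 2^16 ≈ 67.14 µV.
(V_in − V_min) × 2^16/range = (0.3036186 − (-2.2)) × 65536/4.4 = 37290.261.
Floor → code = 37290.

37290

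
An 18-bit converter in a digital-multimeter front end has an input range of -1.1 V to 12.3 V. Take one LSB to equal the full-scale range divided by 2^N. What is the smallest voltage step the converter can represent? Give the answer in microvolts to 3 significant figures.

The full-scale span is 12.3 − (-1.1) = 13.4 V.
2^18 = 262144 levels.
Step size = 13.4/262144 V = 51.1 µV.

51.1 µV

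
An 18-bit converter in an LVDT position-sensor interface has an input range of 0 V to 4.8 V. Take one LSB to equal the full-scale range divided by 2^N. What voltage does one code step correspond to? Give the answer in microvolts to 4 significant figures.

18.31 µV

Span = 4.8 V.
2^18 = 262144 levels.
LSB = 4.8 V ÷ 2^18 = 4.8/262144 V = 18.31 µV.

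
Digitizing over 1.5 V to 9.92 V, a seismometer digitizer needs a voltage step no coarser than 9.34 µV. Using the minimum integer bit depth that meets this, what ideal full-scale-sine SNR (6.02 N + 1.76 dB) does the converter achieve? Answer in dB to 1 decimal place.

The full-scale span is 9.92 − (1.5) = 8.42 V.
Levels needed ≥ 8.42/9.34 µV = 901500. 2^20 = 1048576 suffices, so N_min = 20.
Ideal SNR at N = 20: 6.02·20 + 1.76 = 122.2 dB.

122.2 dB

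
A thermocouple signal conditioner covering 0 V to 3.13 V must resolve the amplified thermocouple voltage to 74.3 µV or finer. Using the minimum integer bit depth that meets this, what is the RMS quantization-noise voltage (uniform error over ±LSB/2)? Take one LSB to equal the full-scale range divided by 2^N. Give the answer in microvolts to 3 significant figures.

V_FS = 3.13 V.
Required number of levels: 3.13/74.3 µV = 42127; smallest N with 2^N ≥ that is 16.
Step size = 3.13/65536 V = 47.760 µV.
V_rms = LSB/√12 = 13.8 µV.

13.8 µV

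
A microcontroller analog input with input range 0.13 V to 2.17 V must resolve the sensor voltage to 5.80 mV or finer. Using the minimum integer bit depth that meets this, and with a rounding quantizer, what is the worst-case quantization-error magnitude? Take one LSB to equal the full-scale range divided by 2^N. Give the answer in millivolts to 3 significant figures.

1.99 mV

Span: 2.17 V − (0.13 V) = 2.04 V.
Need 2^N ≥ 2.04 V / 5.80 mV = 351.7 → N_min = 9.
LSB = 2.04 V ÷ 2^9 = 2.04/512 V = 3.9844 mV.
Max error for round-to-nearest is LSB/2 = 1.99 mV.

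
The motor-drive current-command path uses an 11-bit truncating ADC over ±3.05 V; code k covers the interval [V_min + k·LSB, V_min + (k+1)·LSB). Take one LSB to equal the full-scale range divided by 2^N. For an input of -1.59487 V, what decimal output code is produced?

The full-scale span is 3.05 − (-3.05) = 6.1 V. LSB = 6.1 V / 2^11 ≈ 2.979 mV.
code = ⌊(V_in − V_min)/LSB⌋ = ⌊(V_in − V_min) × 2^11 / range⌋
     = ⌊(-1.59487 − (-3.05)) × 2048 / 6.1⌋ = ⌊1.45513 × 2048/6.1⌋
     = ⌊488.542⌋ = 488.

488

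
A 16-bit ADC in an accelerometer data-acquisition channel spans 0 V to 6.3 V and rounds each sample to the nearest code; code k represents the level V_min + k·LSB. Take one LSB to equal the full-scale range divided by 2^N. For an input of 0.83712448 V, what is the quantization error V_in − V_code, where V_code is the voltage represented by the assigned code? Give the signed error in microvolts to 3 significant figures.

Full-scale range = 6.3 V. LSB = 6.3 V / 2^16 ≈ 96.13 µV.
Position in LSBs: (0.83712448 − (0)) × 65536/6.3 = 8708.2206; rounding gives k = 8708.
V_code = V_min + k × range/2^16 = 0 + 8708 × 6.3/65536 = 0.83710327148 V.
V_in − V_code = 0.83712448 − (0.83710327148) = +21.2 µV.

+21.2 µV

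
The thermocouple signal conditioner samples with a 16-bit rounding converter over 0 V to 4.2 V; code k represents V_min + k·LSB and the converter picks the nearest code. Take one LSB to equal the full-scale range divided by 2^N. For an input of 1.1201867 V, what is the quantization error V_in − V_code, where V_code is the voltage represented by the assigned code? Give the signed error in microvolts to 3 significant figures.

Range is 4.2 V. LSB = 4.2 V / 2^16 ≈ 64.09 µV.
(V_in − V_min)/LSB = (1.1201867 − (0)) × 65536/4.2 = 17479.1799 → nearest code k = 17479.
V_code = V_min + k × range/2^16 = 0 + 17479 × 4.2/65536 = 1.1201751709 V.
Error = V_in − V_code = 1.1201867 − (1.1201751709) = +11.5 µV.

+11.5 µV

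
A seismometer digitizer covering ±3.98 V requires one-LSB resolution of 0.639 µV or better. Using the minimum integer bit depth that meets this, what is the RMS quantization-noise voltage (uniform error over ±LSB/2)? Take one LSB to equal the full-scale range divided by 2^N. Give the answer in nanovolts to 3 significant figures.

137 nV

Range = 3.98 − (-3.98) = 7.96 V.
Need 2^N ≥ 7.96 V / 0.639 µV = 1.246e7 → N_min = 24.
LSB = 7.96 V / 2^24 = 474.45 nV.
RMS noise = LSB/√12 = 137 nV.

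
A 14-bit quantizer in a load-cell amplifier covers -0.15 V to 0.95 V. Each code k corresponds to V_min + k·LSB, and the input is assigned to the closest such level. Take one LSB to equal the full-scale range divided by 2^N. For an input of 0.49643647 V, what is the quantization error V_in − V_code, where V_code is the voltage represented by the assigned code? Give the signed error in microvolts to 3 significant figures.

+25.3 µV

Range = 0.95 − (-0.15) = 1.1 V. LSB = 1.1 V / 2^14 ≈ 67.14 µV.
(0.49643647 − (-0.15)) / LSB = 0.64643647 × 16384/1.1 = 9628.3774. Nearest integer: k = 9628.
Reconstructed level: -0.15 + 9628 × 1.1/16384 V = 0.49641113281 V.
Error = V_in − V_code = 0.49643647 − (0.49641113281) = +25.3 µV.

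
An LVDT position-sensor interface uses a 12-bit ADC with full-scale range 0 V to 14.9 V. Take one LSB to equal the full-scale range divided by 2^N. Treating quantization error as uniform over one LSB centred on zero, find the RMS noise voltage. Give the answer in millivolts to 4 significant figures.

1.050 mV

Span = 14.9 V.
Step size = 14.9/4096 V = 3.63770 mV.
V_rms = LSB/√12 = 3.63770 mV / √12 = 1.050 mV.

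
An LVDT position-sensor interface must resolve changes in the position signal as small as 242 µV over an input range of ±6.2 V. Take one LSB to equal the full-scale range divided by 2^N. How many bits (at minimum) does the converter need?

16 bits

Range = 6.2 − (-6.2) = 12.4 V.
Required number of levels: 12.4/242 µV = 51240; smallest N with 2^N ≥ that is 16.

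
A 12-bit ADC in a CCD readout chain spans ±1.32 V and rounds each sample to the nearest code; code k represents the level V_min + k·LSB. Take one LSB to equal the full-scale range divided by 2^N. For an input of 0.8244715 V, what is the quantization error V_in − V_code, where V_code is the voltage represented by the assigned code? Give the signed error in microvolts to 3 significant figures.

+116 µV

Full-scale range = 1.32 V − (-1.32 V) = 2.64 V. LSB = 2.64 V / 2^12 ≈ 0.6445 mV.
Position in LSBs: (0.8244715 − (-1.32)) × 4096/2.64 = 3327.1800; rounding gives k = 3327.
V_code = -1.32 + (3327/4096) × 2.64 = 0.8243554688 V.
e = 0.8244715 − (0.8243554688) = +116 µV.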